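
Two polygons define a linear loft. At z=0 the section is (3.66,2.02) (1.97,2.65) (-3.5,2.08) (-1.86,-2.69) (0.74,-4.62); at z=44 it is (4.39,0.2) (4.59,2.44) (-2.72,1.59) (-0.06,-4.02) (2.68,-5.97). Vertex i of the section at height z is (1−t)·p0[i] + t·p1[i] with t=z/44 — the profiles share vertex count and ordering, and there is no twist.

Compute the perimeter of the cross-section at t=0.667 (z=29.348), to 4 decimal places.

Cross-section at t=0.667: each vertex is (1-t)·p0[i] + t·p1[i].
  v1: (1-0.667)·(3.66,2.02) + 0.667·(4.39,0.2) = (4.1469,0.8061)
  v2: (1-0.667)·(1.97,2.65) + 0.667·(4.59,2.44) = (3.7175,2.5099)
  v3: (1-0.667)·(-3.5,2.08) + 0.667·(-2.72,1.59) = (-2.9797,1.7532)
  v4: (1-0.667)·(-1.86,-2.69) + 0.667·(-0.06,-4.02) = (-0.6594,-3.5771)
  v5: (1-0.667)·(0.74,-4.62) + 0.667·(2.68,-5.97) = (2.0340,-5.5205)
Perimeter = Σ |v_{i+1} − v_i|:
  edge 1→2: √(-0.4294² + 1.7039²) = 1.7571 (running 1.7571)
  edge 2→3: √(-6.6973² + -0.7568²) = 6.7399 (running 8.4970)
  edge 3→4: √(2.3203² + -5.3303²) = 5.8134 (running 14.3105)
  edge 4→5: √(2.6934² + -1.9433²) = 3.3213 (running 17.6317)
  edge 5→1: √(2.1129² + 6.3265²) = 6.6700 (running 24.3018)
Perimeter = 24.3018

Perimeter at t=0.667: 24.3018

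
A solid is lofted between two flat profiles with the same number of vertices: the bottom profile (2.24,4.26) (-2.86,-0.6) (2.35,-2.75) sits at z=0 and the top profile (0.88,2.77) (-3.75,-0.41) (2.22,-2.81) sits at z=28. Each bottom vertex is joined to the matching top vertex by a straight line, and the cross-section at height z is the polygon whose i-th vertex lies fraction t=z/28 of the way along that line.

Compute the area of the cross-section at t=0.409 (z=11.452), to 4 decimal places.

Cross-section at t=0.409: each vertex is (1-t)·p0[i] + t·p1[i].
  v1: (1-0.409)·(2.24,4.26) + 0.409·(0.88,2.77) = (1.6838,3.6506)
  v2: (1-0.409)·(-2.86,-0.6) + 0.409·(-3.75,-0.41) = (-3.2240,-0.5223)
  v3: (1-0.409)·(2.35,-2.75) + 0.409·(2.22,-2.81) = (2.2968,-2.7745)
Shoelace sum Σ(x_i·y_{i+1} − x_{i+1}·y_i):
  i=1: 1.6838·-0.5223 − -3.2240·3.6506 = +10.8901 (running +10.8901)
  i=2: -3.2240·-2.7745 − 2.2968·-0.5223 = +10.1448 (running +21.0349)
  i=3: 2.2968·3.6506 − 1.6838·-2.7745 = +13.0564 (running +34.0913)
Area = |Σ|/2 = |34.0913|/2 = 17.0457

Area at t=0.409: 17.0457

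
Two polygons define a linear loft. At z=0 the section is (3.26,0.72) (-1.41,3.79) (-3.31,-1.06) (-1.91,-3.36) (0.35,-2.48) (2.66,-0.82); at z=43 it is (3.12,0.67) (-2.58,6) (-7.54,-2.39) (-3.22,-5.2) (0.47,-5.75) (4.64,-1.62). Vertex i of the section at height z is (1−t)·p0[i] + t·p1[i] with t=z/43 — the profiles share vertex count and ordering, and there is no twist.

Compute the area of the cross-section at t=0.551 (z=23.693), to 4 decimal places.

Cross-section at t=0.551: each vertex is (1-t)·p0[i] + t·p1[i].
  v1: (1-0.551)·(3.26,0.72) + 0.551·(3.12,0.67) = (3.1829,0.6925)
  v2: (1-0.551)·(-1.41,3.79) + 0.551·(-2.58,6) = (-2.0547,5.0077)
  v3: (1-0.551)·(-3.31,-1.06) + 0.551·(-7.54,-2.39) = (-5.6407,-1.7928)
  v4: (1-0.551)·(-1.91,-3.36) + 0.551·(-3.22,-5.2) = (-2.6318,-4.3738)
  v5: (1-0.551)·(0.35,-2.48) + 0.551·(0.47,-5.75) = (0.4161,-4.2818)
  v6: (1-0.551)·(2.66,-0.82) + 0.551·(4.64,-1.62) = (3.7510,-1.2608)
Shoelace sum Σ(x_i·y_{i+1} − x_{i+1}·y_i):
  i=1: 3.1829·5.0077 − -2.0547·0.6925 = +17.3616 (running +17.3616)
  i=2: -2.0547·-1.7928 − -5.6407·5.0077 = +31.9308 (running +49.2924)
  i=3: -5.6407·-4.3738 − -2.6318·-1.7928 = +19.9533 (running +69.2457)
  i=4: -2.6318·-4.2818 − 0.4161·-4.3738 = +13.0888 (running +82.3345)
  i=5: 0.4161·-1.2608 − 3.7510·-4.2818 = +15.5362 (running +97.8707)
  i=6: 3.7510·0.6925 − 3.1829·-1.2608 = +6.6103 (running +104.4810)
Area = |Σ|/2 = |104.4810|/2 = 52.2405

Area at t=0.551: 52.2405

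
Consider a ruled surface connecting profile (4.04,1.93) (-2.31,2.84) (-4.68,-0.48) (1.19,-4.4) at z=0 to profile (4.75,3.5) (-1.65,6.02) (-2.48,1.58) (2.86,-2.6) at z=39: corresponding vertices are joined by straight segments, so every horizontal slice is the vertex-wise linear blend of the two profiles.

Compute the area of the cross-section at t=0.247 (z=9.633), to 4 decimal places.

Area at t=0.247: 35.9488

Cross-section at t=0.247: each vertex is (1-t)·p0[i] + t·p1[i].
  v1: (1-0.247)·(4.04,1.93) + 0.247·(4.75,3.5) = (4.2154,2.3178)
  v2: (1-0.247)·(-2.31,2.84) + 0.247·(-1.65,6.02) = (-2.1470,3.6255)
  v3: (1-0.247)·(-4.68,-0.48) + 0.247·(-2.48,1.58) = (-4.1366,0.0288)
  v4: (1-0.247)·(1.19,-4.4) + 0.247·(2.86,-2.6) = (1.6025,-3.9554)
Shoelace sum Σ(x_i·y_{i+1} − x_{i+1}·y_i):
  i=1: 4.2154·3.6255 − -2.1470·2.3178 = +20.2589 (running +20.2589)
  i=2: -2.1470·0.0288 − -4.1366·3.6255 = +14.9352 (running +35.1941)
  i=3: -4.1366·-3.9554 − 1.6025·0.0288 = +16.3157 (running +51.5098)
  i=4: 1.6025·2.3178 − 4.2154·-3.9554 = +20.3877 (running +71.8975)
Area = |Σ|/2 = |71.8975|/2 = 35.9488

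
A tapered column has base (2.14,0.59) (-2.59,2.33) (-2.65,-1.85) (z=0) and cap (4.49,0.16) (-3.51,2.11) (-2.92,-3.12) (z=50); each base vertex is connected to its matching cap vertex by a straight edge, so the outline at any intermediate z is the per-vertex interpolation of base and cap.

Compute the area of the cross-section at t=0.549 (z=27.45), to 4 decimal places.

Area at t=0.549: 15.2431

Cross-section at t=0.549: each vertex is (1-t)·p0[i] + t·p1[i].
  v1: (1-0.549)·(2.14,0.59) + 0.549·(4.49,0.16) = (3.4302,0.3539)
  v2: (1-0.549)·(-2.59,2.33) + 0.549·(-3.51,2.11) = (-3.0951,2.2092)
  v3: (1-0.549)·(-2.65,-1.85) + 0.549·(-2.92,-3.12) = (-2.7982,-2.5472)
Shoelace sum Σ(x_i·y_{i+1} − x_{i+1}·y_i):
  i=1: 3.4302·2.2092 − -3.0951·0.3539 = +8.6734 (running +8.6734)
  i=2: -3.0951·-2.5472 − -2.7982·2.2092 = +14.0658 (running +22.7392)
  i=3: -2.7982·0.3539 − 3.4302·-2.5472 = +7.7470 (running +30.4862)
Area = |Σ|/2 = |30.4862|/2 = 15.2431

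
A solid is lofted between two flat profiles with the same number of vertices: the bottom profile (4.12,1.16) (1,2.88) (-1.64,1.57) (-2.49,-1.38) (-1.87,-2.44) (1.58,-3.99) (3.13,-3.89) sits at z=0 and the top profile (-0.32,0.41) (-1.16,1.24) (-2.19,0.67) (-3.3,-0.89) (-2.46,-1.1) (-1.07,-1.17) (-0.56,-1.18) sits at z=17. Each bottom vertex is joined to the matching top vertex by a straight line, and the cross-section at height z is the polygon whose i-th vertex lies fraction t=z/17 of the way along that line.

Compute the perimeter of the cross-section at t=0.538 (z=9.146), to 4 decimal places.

Perimeter at t=0.538: 14.3193

Cross-section at t=0.538: each vertex is (1-t)·p0[i] + t·p1[i].
  v1: (1-0.538)·(4.12,1.16) + 0.538·(-0.32,0.41) = (1.7313,0.7565)
  v2: (1-0.538)·(1,2.88) + 0.538·(-1.16,1.24) = (-0.1621,1.9977)
  v3: (1-0.538)·(-1.64,1.57) + 0.538·(-2.19,0.67) = (-1.9359,1.0858)
  v4: (1-0.538)·(-2.49,-1.38) + 0.538·(-3.3,-0.89) = (-2.9258,-1.1164)
  v5: (1-0.538)·(-1.87,-2.44) + 0.538·(-2.46,-1.1) = (-2.1874,-1.7191)
  v6: (1-0.538)·(1.58,-3.99) + 0.538·(-1.07,-1.17) = (0.1543,-2.4728)
  v7: (1-0.538)·(3.13,-3.89) + 0.538·(-0.56,-1.18) = (1.1448,-2.4320)
Perimeter = Σ |v_{i+1} − v_i|:
  edge 1→2: √(-1.8934² + 1.2412²) = 2.2639 (running 2.2639)
  edge 2→3: √(-1.7738² + -0.9119²) = 1.9945 (running 4.2584)
  edge 3→4: √(-0.9899² + -2.2022²) = 2.4144 (running 6.6728)
  edge 4→5: √(0.7384² + -0.6027²) = 0.9531 (running 7.6259)
  edge 5→6: √(2.3417² + -0.7538²) = 2.4600 (running 10.0860)
  edge 6→7: √(0.9905² + 0.0408²) = 0.9913 (running 11.0773)
  edge 7→1: √(0.5865² + 3.1885²) = 3.2420 (running 14.3193)
Perimeter = 14.3193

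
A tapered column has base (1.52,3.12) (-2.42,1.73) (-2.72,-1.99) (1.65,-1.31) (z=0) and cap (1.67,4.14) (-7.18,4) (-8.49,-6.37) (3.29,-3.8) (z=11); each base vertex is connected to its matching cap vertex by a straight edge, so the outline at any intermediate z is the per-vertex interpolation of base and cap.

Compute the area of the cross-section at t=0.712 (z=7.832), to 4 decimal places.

Cross-section at t=0.712: each vertex is (1-t)·p0[i] + t·p1[i].
  v1: (1-0.712)·(1.52,3.12) + 0.712·(1.67,4.14) = (1.6268,3.8462)
  v2: (1-0.712)·(-2.42,1.73) + 0.712·(-7.18,4) = (-5.8091,3.3462)
  v3: (1-0.712)·(-2.72,-1.99) + 0.712·(-8.49,-6.37) = (-6.8282,-5.1086)
  v4: (1-0.712)·(1.65,-1.31) + 0.712·(3.29,-3.8) = (2.8177,-3.0829)
Shoelace sum Σ(x_i·y_{i+1} − x_{i+1}·y_i):
  i=1: 1.6268·3.3462 − -5.8091·3.8462 = +27.7869 (running +27.7869)
  i=2: -5.8091·-5.1086 − -6.8282·3.3462 = +52.5252 (running +80.3121)
  i=3: -6.8282·-3.0829 − 2.8177·-5.1086 = +35.4449 (running +115.7570)
  i=4: 2.8177·3.8462 − 1.6268·-3.0829 = +15.8527 (running +131.6097)
Area = |Σ|/2 = |131.6097|/2 = 65.8049

Area at t=0.712: 65.8049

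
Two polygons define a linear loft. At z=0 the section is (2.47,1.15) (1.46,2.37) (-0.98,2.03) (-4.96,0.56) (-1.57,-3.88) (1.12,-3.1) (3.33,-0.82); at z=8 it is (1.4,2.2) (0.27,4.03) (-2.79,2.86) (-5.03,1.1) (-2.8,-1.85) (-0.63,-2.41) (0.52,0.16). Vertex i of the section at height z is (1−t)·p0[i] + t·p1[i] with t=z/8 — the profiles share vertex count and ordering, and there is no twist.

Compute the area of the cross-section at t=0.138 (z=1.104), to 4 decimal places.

Area at t=0.138: 30.6169

Cross-section at t=0.138: each vertex is (1-t)·p0[i] + t·p1[i].
  v1: (1-0.138)·(2.47,1.15) + 0.138·(1.4,2.2) = (2.3223,1.2949)
  v2: (1-0.138)·(1.46,2.37) + 0.138·(0.27,4.03) = (1.2958,2.5991)
  v3: (1-0.138)·(-0.98,2.03) + 0.138·(-2.79,2.86) = (-1.2298,2.1445)
  v4: (1-0.138)·(-4.96,0.56) + 0.138·(-5.03,1.1) = (-4.9697,0.6345)
  v5: (1-0.138)·(-1.57,-3.88) + 0.138·(-2.8,-1.85) = (-1.7397,-3.5999)
  v6: (1-0.138)·(1.12,-3.1) + 0.138·(-0.63,-2.41) = (0.8785,-3.0048)
  v7: (1-0.138)·(3.33,-0.82) + 0.138·(0.52,0.16) = (2.9422,-0.6848)
Shoelace sum Σ(x_i·y_{i+1} − x_{i+1}·y_i):
  i=1: 2.3223·2.5991 − 1.2958·1.2949 = +4.3580 (running +4.3580)
  i=2: 1.2958·2.1445 − -1.2298·2.5991 = +5.9751 (running +10.3332)
  i=3: -1.2298·0.6345 − -4.9697·2.1445 = +9.8773 (running +20.2105)
  i=4: -4.9697·-3.5999 − -1.7397·0.6345 = +18.9940 (running +39.2045)
  i=5: -1.7397·-3.0048 − 0.8785·-3.5999 = +8.3900 (running +47.5945)
  i=6: 0.8785·-0.6848 − 2.9422·-3.0048 = +8.2392 (running +55.8337)
  i=7: 2.9422·1.2949 − 2.3223·-0.6848 = +5.4001 (running +61.2338)
Area = |Σ|/2 = |61.2338|/2 = 30.6169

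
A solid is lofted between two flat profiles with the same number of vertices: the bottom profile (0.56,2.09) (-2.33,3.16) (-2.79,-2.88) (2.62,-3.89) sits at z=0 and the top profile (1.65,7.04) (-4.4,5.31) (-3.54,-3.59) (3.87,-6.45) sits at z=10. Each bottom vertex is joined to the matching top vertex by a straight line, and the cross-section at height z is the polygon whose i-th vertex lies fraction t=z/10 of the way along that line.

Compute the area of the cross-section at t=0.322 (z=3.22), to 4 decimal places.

Cross-section at t=0.322: each vertex is (1-t)·p0[i] + t·p1[i].
  v1: (1-0.322)·(0.56,2.09) + 0.322·(1.65,7.04) = (0.9110,3.6839)
  v2: (1-0.322)·(-2.33,3.16) + 0.322·(-4.4,5.31) = (-2.9965,3.8523)
  v3: (1-0.322)·(-2.79,-2.88) + 0.322·(-3.54,-3.59) = (-3.0315,-3.1086)
  v4: (1-0.322)·(2.62,-3.89) + 0.322·(3.87,-6.45) = (3.0225,-4.7143)
Shoelace sum Σ(x_i·y_{i+1} − x_{i+1}·y_i):
  i=1: 0.9110·3.8523 − -2.9965·3.6839 = +14.5483 (running +14.5483)
  i=2: -2.9965·-3.1086 − -3.0315·3.8523 = +20.9934 (running +35.5417)
  i=3: -3.0315·-4.7143 − 3.0225·-3.1086 = +23.6873 (running +59.2289)
  i=4: 3.0225·3.6839 − 0.9110·-4.7143 = +15.4292 (running +74.6582)
Area = |Σ|/2 = |74.6582|/2 = 37.3291

Area at t=0.322: 37.3291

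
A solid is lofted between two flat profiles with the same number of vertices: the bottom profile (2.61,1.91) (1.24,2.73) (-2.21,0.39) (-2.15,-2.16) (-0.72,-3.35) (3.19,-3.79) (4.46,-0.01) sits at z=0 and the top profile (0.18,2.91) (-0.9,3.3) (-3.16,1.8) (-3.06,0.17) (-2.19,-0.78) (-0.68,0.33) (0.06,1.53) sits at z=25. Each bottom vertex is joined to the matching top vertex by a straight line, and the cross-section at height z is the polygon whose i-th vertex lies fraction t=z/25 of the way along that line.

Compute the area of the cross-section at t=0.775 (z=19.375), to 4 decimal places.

Cross-section at t=0.775: each vertex is (1-t)·p0[i] + t·p1[i].
  v1: (1-0.775)·(2.61,1.91) + 0.775·(0.18,2.91) = (0.7267,2.6850)
  v2: (1-0.775)·(1.24,2.73) + 0.775·(-0.9,3.3) = (-0.4185,3.1718)
  v3: (1-0.775)·(-2.21,0.39) + 0.775·(-3.16,1.8) = (-2.9463,1.4828)
  v4: (1-0.775)·(-2.15,-2.16) + 0.775·(-3.06,0.17) = (-2.8553,-0.3542)
  v5: (1-0.775)·(-0.72,-3.35) + 0.775·(-2.19,-0.78) = (-1.8592,-1.3582)
  v6: (1-0.775)·(3.19,-3.79) + 0.775·(-0.68,0.33) = (0.1907,-0.5970)
  v7: (1-0.775)·(4.46,-0.01) + 0.775·(0.06,1.53) = (1.0500,1.1835)
Shoelace sum Σ(x_i·y_{i+1} − x_{i+1}·y_i):
  i=1: 0.7267·3.1718 − -0.4185·2.6850 = +3.4287 (running +3.4287)
  i=2: -0.4185·1.4828 − -2.9463·3.1718 = +8.7242 (running +12.1530)
  i=3: -2.9463·-0.3542 − -2.8553·1.4828 = +5.2773 (running +17.4303)
  i=4: -2.8553·-1.3582 − -1.8592·-0.3542 = +3.2195 (running +20.6498)
  i=5: -1.8592·-0.5970 − 0.1907·-1.3582 = +1.3691 (running +22.0189)
  i=6: 0.1907·1.1835 − 1.0500·-0.5970 = +0.8526 (running +22.8715)
  i=7: 1.0500·2.6850 − 0.7267·1.1835 = +1.9591 (running +24.8306)
Area = |Σ|/2 = |24.8306|/2 = 12.4153

Area at t=0.775: 12.4153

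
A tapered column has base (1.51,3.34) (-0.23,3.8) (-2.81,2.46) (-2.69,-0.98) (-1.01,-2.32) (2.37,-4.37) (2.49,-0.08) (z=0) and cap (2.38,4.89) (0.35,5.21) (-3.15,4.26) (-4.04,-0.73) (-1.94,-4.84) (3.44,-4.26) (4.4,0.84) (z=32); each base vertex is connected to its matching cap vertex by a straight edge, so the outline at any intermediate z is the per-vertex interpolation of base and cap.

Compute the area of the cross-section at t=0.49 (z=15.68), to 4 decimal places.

Cross-section at t=0.49: each vertex is (1-t)·p0[i] + t·p1[i].
  v1: (1-0.49)·(1.51,3.34) + 0.49·(2.38,4.89) = (1.9363,4.0995)
  v2: (1-0.49)·(-0.23,3.8) + 0.49·(0.35,5.21) = (0.0542,4.4909)
  v3: (1-0.49)·(-2.81,2.46) + 0.49·(-3.15,4.26) = (-2.9766,3.3420)
  v4: (1-0.49)·(-2.69,-0.98) + 0.49·(-4.04,-0.73) = (-3.3515,-0.8575)
  v5: (1-0.49)·(-1.01,-2.32) + 0.49·(-1.94,-4.84) = (-1.4657,-3.5548)
  v6: (1-0.49)·(2.37,-4.37) + 0.49·(3.44,-4.26) = (2.8943,-4.3161)
  v7: (1-0.49)·(2.49,-0.08) + 0.49·(4.4,0.84) = (3.4259,0.3708)
Shoelace sum Σ(x_i·y_{i+1} − x_{i+1}·y_i):
  i=1: 1.9363·4.4909 − 0.0542·4.0995 = +8.4735 (running +8.4735)
  i=2: 0.0542·3.3420 − -2.9766·4.4909 = +13.5487 (running +22.0223)
  i=3: -2.9766·-0.8575 − -3.3515·3.3420 = +13.7531 (running +35.7754)
  i=4: -3.3515·-3.5548 − -1.4657·-0.8575 = +10.6571 (running +46.4325)
  i=5: -1.4657·-4.3161 − 2.8943·-3.5548 = +16.6148 (running +63.0473)
  i=6: 2.8943·0.3708 − 3.4259·-4.3161 = +15.8597 (running +78.9070)
  i=7: 3.4259·4.0995 − 1.9363·0.3708 = +13.3265 (running +92.2335)
Area = |Σ|/2 = |92.2335|/2 = 46.1168

Area at t=0.49: 46.1168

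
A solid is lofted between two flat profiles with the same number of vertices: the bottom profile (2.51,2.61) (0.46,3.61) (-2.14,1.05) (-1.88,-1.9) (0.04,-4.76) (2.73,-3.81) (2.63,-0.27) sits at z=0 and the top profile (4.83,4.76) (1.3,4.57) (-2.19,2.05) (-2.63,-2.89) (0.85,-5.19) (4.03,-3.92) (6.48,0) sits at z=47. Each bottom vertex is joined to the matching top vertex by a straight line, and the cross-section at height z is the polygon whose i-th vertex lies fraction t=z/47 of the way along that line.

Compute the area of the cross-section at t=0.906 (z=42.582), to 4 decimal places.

Area at t=0.906: 61.3287

Cross-section at t=0.906: each vertex is (1-t)·p0[i] + t·p1[i].
  v1: (1-0.906)·(2.51,2.61) + 0.906·(4.83,4.76) = (4.6119,4.5579)
  v2: (1-0.906)·(0.46,3.61) + 0.906·(1.3,4.57) = (1.2210,4.4798)
  v3: (1-0.906)·(-2.14,1.05) + 0.906·(-2.19,2.05) = (-2.1853,1.9560)
  v4: (1-0.906)·(-1.88,-1.9) + 0.906·(-2.63,-2.89) = (-2.5595,-2.7969)
  v5: (1-0.906)·(0.04,-4.76) + 0.906·(0.85,-5.19) = (0.7739,-5.1496)
  v6: (1-0.906)·(2.73,-3.81) + 0.906·(4.03,-3.92) = (3.9078,-3.9097)
  v7: (1-0.906)·(2.63,-0.27) + 0.906·(6.48,0) = (6.1181,-0.0254)
Shoelace sum Σ(x_i·y_{i+1} − x_{i+1}·y_i):
  i=1: 4.6119·4.4798 − 1.2210·4.5579 = +15.0949 (running +15.0949)
  i=2: 1.2210·1.9560 − -2.1853·4.4798 = +12.1780 (running +27.2729)
  i=3: -2.1853·-2.7969 − -2.5595·1.9560 = +11.1185 (running +38.3914)
  i=4: -2.5595·-5.1496 − 0.7739·-2.7969 = +15.3448 (running +53.7362)
  i=5: 0.7739·-3.9097 − 3.9078·-5.1496 = +17.0980 (running +70.8342)
  i=6: 3.9078·-0.0254 − 6.1181·-3.9097 = +23.8205 (running +94.6547)
  i=7: 6.1181·4.5579 − 4.6119·-0.0254 = +28.0027 (running +122.6575)
Area = |Σ|/2 = |122.6575|/2 = 61.3287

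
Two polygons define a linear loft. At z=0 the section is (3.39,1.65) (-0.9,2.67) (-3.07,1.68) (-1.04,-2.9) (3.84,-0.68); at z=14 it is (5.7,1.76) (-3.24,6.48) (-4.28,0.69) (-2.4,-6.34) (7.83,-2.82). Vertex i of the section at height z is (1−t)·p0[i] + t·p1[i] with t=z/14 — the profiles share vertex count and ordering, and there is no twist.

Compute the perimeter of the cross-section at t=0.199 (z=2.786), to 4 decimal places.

Perimeter at t=0.199: 23.0291

Cross-section at t=0.199: each vertex is (1-t)·p0[i] + t·p1[i].
  v1: (1-0.199)·(3.39,1.65) + 0.199·(5.7,1.76) = (3.8497,1.6719)
  v2: (1-0.199)·(-0.9,2.67) + 0.199·(-3.24,6.48) = (-1.3657,3.4282)
  v3: (1-0.199)·(-3.07,1.68) + 0.199·(-4.28,0.69) = (-3.3108,1.4830)
  v4: (1-0.199)·(-1.04,-2.9) + 0.199·(-2.4,-6.34) = (-1.3106,-3.5846)
  v5: (1-0.199)·(3.84,-0.68) + 0.199·(7.83,-2.82) = (4.6340,-1.1059)
Perimeter = Σ |v_{i+1} − v_i|:
  edge 1→2: √(-5.2153² + 1.7563²) = 5.5031 (running 5.5031)
  edge 2→3: √(-1.9451² + -1.9452²) = 2.7509 (running 8.2540)
  edge 3→4: √(2.0001² + -5.0675²) = 5.4480 (running 13.7020)
  edge 4→5: √(5.9447² + 2.4787²) = 6.4407 (running 20.1427)
  edge 5→1: √(-0.7843² + 2.7777²) = 2.8864 (running 23.0291)
Perimeter = 23.0291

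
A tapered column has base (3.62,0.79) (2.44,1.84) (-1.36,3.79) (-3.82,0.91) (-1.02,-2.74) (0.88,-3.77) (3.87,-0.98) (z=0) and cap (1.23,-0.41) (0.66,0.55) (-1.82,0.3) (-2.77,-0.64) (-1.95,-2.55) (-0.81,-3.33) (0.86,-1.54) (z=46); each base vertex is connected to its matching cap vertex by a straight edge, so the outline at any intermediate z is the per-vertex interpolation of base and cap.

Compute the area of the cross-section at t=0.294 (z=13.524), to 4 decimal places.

Cross-section at t=0.294: each vertex is (1-t)·p0[i] + t·p1[i].
  v1: (1-0.294)·(3.62,0.79) + 0.294·(1.23,-0.41) = (2.9173,0.4372)
  v2: (1-0.294)·(2.44,1.84) + 0.294·(0.66,0.55) = (1.9167,1.4607)
  v3: (1-0.294)·(-1.36,3.79) + 0.294·(-1.82,0.3) = (-1.4952,2.7639)
  v4: (1-0.294)·(-3.82,0.91) + 0.294·(-2.77,-0.64) = (-3.5113,0.4543)
  v5: (1-0.294)·(-1.02,-2.74) + 0.294·(-1.95,-2.55) = (-1.2934,-2.6841)
  v6: (1-0.294)·(0.88,-3.77) + 0.294·(-0.81,-3.33) = (0.3831,-3.6406)
  v7: (1-0.294)·(3.87,-0.98) + 0.294·(0.86,-1.54) = (2.9851,-1.1446)
Shoelace sum Σ(x_i·y_{i+1} − x_{i+1}·y_i):
  i=1: 2.9173·1.4607 − 1.9167·0.4372 = +3.4235 (running +3.4235)
  i=2: 1.9167·2.7639 − -1.4952·1.4607 = +7.4817 (running +10.9052)
  i=3: -1.4952·0.4543 − -3.5113·2.7639 = +9.0257 (running +19.9310)
  i=4: -3.5113·-2.6841 − -1.2934·0.4543 = +10.0124 (running +29.9434)
  i=5: -1.2934·-3.6406 − 0.3831·-2.6841 = +5.7373 (running +35.6807)
  i=6: 0.3831·-1.1446 − 2.9851·-3.6406 = +10.4290 (running +46.1097)
  i=7: 2.9851·0.4372 − 2.9173·-1.1446 = +4.6444 (running +50.7540)
Area = |Σ|/2 = |50.7540|/2 = 25.3770

Area at t=0.294: 25.3770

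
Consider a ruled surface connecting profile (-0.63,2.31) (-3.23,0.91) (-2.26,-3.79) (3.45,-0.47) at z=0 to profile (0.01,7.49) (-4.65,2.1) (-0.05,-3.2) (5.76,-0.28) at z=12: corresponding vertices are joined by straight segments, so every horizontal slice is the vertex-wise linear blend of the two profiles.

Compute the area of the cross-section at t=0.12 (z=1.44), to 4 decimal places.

Area at t=0.12: 24.7833

Cross-section at t=0.12: each vertex is (1-t)·p0[i] + t·p1[i].
  v1: (1-0.12)·(-0.63,2.31) + 0.12·(0.01,7.49) = (-0.5532,2.9316)
  v2: (1-0.12)·(-3.23,0.91) + 0.12·(-4.65,2.1) = (-3.4004,1.0528)
  v3: (1-0.12)·(-2.26,-3.79) + 0.12·(-0.05,-3.2) = (-1.9948,-3.7192)
  v4: (1-0.12)·(3.45,-0.47) + 0.12·(5.76,-0.28) = (3.7272,-0.4472)
Shoelace sum Σ(x_i·y_{i+1} − x_{i+1}·y_i):
  i=1: -0.5532·1.0528 − -3.4004·2.9316 = +9.3862 (running +9.3862)
  i=2: -3.4004·-3.7192 − -1.9948·1.0528 = +14.7469 (running +24.1331)
  i=3: -1.9948·-0.4472 − 3.7272·-3.7192 = +14.7543 (running +38.8874)
  i=4: 3.7272·2.9316 − -0.5532·-0.4472 = +10.6793 (running +49.5666)
Area = |Σ|/2 = |49.5666|/2 = 24.7833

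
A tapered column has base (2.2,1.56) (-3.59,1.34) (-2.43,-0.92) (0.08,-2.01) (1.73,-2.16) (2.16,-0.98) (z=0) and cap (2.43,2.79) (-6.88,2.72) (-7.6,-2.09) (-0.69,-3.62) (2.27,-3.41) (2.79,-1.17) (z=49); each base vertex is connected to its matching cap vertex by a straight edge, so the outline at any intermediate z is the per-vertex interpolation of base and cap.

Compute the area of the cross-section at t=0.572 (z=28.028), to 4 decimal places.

Cross-section at t=0.572: each vertex is (1-t)·p0[i] + t·p1[i].
  v1: (1-0.572)·(2.2,1.56) + 0.572·(2.43,2.79) = (2.3316,2.2636)
  v2: (1-0.572)·(-3.59,1.34) + 0.572·(-6.88,2.72) = (-5.4719,2.1294)
  v3: (1-0.572)·(-2.43,-0.92) + 0.572·(-7.6,-2.09) = (-5.3872,-1.5892)
  v4: (1-0.572)·(0.08,-2.01) + 0.572·(-0.69,-3.62) = (-0.3604,-2.9309)
  v5: (1-0.572)·(1.73,-2.16) + 0.572·(2.27,-3.41) = (2.0389,-2.8750)
  v6: (1-0.572)·(2.16,-0.98) + 0.572·(2.79,-1.17) = (2.5204,-1.0887)
Shoelace sum Σ(x_i·y_{i+1} − x_{i+1}·y_i):
  i=1: 2.3316·2.1294 − -5.4719·2.2636 = +17.3507 (running +17.3507)
  i=2: -5.4719·-1.5892 − -5.3872·2.1294 = +20.1675 (running +37.5182)
  i=3: -5.3872·-2.9309 − -0.3604·-1.5892 = +15.2167 (running +52.7349)
  i=4: -0.3604·-2.8750 − 2.0389·-2.9309 = +7.0121 (running +59.7470)
  i=5: 2.0389·-1.0887 − 2.5204·-2.8750 = +5.0263 (running +64.7733)
  i=6: 2.5204·2.2636 − 2.3316·-1.0887 = +8.2433 (running +73.0166)
Area = |Σ|/2 = |73.0166|/2 = 36.5083

Area at t=0.572: 36.5083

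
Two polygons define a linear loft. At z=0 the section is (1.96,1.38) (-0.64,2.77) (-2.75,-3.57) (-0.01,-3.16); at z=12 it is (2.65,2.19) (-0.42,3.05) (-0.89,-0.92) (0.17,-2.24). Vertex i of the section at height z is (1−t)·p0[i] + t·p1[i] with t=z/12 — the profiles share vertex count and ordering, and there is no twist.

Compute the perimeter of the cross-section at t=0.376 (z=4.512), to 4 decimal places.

Cross-section at t=0.376: each vertex is (1-t)·p0[i] + t·p1[i].
  v1: (1-0.376)·(1.96,1.38) + 0.376·(2.65,2.19) = (2.2194,1.6846)
  v2: (1-0.376)·(-0.64,2.77) + 0.376·(-0.42,3.05) = (-0.5573,2.8753)
  v3: (1-0.376)·(-2.75,-3.57) + 0.376·(-0.89,-0.92) = (-2.0506,-2.5736)
  v4: (1-0.376)·(-0.01,-3.16) + 0.376·(0.17,-2.24) = (0.0577,-2.8141)
Perimeter = Σ |v_{i+1} − v_i|:
  edge 1→2: √(-2.7767² + 1.1907²) = 3.0213 (running 3.0213)
  edge 2→3: √(-1.4934² + -5.4489²) = 5.6498 (running 8.6711)
  edge 3→4: √(2.1083² + -0.2405²) = 2.1220 (running 10.7931)
  edge 4→1: √(2.1618² + 4.4986²) = 4.9911 (running 15.7842)
Perimeter = 15.7842

Perimeter at t=0.376: 15.7842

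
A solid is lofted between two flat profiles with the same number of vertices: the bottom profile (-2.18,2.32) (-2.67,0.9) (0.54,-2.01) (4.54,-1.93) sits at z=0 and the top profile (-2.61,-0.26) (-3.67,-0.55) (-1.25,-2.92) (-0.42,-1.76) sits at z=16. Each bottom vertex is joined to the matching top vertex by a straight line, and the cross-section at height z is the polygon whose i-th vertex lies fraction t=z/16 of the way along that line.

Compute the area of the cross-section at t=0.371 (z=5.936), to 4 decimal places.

Area at t=0.371: 8.1814

Cross-section at t=0.371: each vertex is (1-t)·p0[i] + t·p1[i].
  v1: (1-0.371)·(-2.18,2.32) + 0.371·(-2.61,-0.26) = (-2.3395,1.3628)
  v2: (1-0.371)·(-2.67,0.9) + 0.371·(-3.67,-0.55) = (-3.0410,0.3621)
  v3: (1-0.371)·(0.54,-2.01) + 0.371·(-1.25,-2.92) = (-0.1241,-2.3476)
  v4: (1-0.371)·(4.54,-1.93) + 0.371·(-0.42,-1.76) = (2.6998,-1.8669)
Shoelace sum Σ(x_i·y_{i+1} − x_{i+1}·y_i):
  i=1: -2.3395·0.3621 − -3.0410·1.3628 = +3.2973 (running +3.2973)
  i=2: -3.0410·-2.3476 − -0.1241·0.3621 = +7.1840 (running +10.4813)
  i=3: -0.1241·-1.8669 − 2.6998·-2.3476 = +6.5698 (running +17.0512)
  i=4: 2.6998·1.3628 − -2.3395·-1.8669 = -0.6883 (running +16.3628)
Area = |Σ|/2 = |16.3628|/2 = 8.1814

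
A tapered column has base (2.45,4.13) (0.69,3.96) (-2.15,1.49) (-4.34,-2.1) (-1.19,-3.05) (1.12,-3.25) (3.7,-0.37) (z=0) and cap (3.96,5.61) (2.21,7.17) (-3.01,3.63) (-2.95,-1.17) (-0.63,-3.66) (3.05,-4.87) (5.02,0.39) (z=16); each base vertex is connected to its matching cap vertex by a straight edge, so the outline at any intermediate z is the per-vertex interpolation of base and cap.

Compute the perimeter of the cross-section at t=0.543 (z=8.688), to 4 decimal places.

Perimeter at t=0.543: 27.5529

Cross-section at t=0.543: each vertex is (1-t)·p0[i] + t·p1[i].
  v1: (1-0.543)·(2.45,4.13) + 0.543·(3.96,5.61) = (3.2699,4.9336)
  v2: (1-0.543)·(0.69,3.96) + 0.543·(2.21,7.17) = (1.5154,5.7030)
  v3: (1-0.543)·(-2.15,1.49) + 0.543·(-3.01,3.63) = (-2.6170,2.6520)
  v4: (1-0.543)·(-4.34,-2.1) + 0.543·(-2.95,-1.17) = (-3.5852,-1.5950)
  v5: (1-0.543)·(-1.19,-3.05) + 0.543·(-0.63,-3.66) = (-0.8859,-3.3812)
  v6: (1-0.543)·(1.12,-3.25) + 0.543·(3.05,-4.87) = (2.1680,-4.1297)
  v7: (1-0.543)·(3.7,-0.37) + 0.543·(5.02,0.39) = (4.4168,0.0427)
Perimeter = Σ |v_{i+1} − v_i|:
  edge 1→2: √(-1.7546² + 0.7694²) = 1.9158 (running 1.9158)
  edge 2→3: √(-4.1323² + -3.0510²) = 5.1366 (running 7.0525)
  edge 3→4: √(-0.9683² + -4.2470²) = 4.3560 (running 11.4085)
  edge 4→5: √(2.6993² + -1.7862²) = 3.2368 (running 14.6453)
  edge 5→6: √(3.0539² + -0.7484²) = 3.1443 (running 17.7896)
  edge 6→7: √(2.2488² + 4.1723²) = 4.7398 (running 22.5293)
  edge 7→1: √(-1.1468² + 4.8910²) = 5.0236 (running 27.5529)
Perimeter = 27.5529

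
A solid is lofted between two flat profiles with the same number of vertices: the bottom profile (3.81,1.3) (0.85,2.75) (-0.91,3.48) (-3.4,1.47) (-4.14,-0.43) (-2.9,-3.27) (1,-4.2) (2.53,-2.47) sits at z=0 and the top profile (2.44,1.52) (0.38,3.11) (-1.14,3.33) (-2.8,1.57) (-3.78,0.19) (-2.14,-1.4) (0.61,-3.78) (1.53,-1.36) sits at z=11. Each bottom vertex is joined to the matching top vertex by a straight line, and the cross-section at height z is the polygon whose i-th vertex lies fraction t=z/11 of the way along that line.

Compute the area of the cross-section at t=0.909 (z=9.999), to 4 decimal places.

Cross-section at t=0.909: each vertex is (1-t)·p0[i] + t·p1[i].
  v1: (1-0.909)·(3.81,1.3) + 0.909·(2.44,1.52) = (2.5647,1.5000)
  v2: (1-0.909)·(0.85,2.75) + 0.909·(0.38,3.11) = (0.4228,3.0772)
  v3: (1-0.909)·(-0.91,3.48) + 0.909·(-1.14,3.33) = (-1.1191,3.3437)
  v4: (1-0.909)·(-3.4,1.47) + 0.909·(-2.8,1.57) = (-2.8546,1.5609)
  v5: (1-0.909)·(-4.14,-0.43) + 0.909·(-3.78,0.19) = (-3.8128,0.1336)
  v6: (1-0.909)·(-2.9,-3.27) + 0.909·(-2.14,-1.4) = (-2.2092,-1.5702)
  v7: (1-0.909)·(1,-4.2) + 0.909·(0.61,-3.78) = (0.6455,-3.8182)
  v8: (1-0.909)·(2.53,-2.47) + 0.909·(1.53,-1.36) = (1.6210,-1.4610)
Shoelace sum Σ(x_i·y_{i+1} − x_{i+1}·y_i):
  i=1: 2.5647·3.0772 − 0.4228·1.5000 = +7.2580 (running +7.2580)
  i=2: 0.4228·3.3437 − -1.1191·3.0772 = +4.8572 (running +12.1152)
  i=3: -1.1191·1.5609 − -2.8546·3.3437 = +7.7980 (running +19.9132)
  i=4: -2.8546·0.1336 − -3.8128·1.5609 = +5.5700 (running +25.4832)
  i=5: -3.8128·-1.5702 − -2.2092·0.1336 = +6.2818 (running +31.7650)
  i=6: -2.2092·-3.8182 − 0.6455·-1.5702 = +9.4486 (running +41.2136)
  i=7: 0.6455·-1.4610 − 1.6210·-3.8182 = +5.2463 (running +46.4599)
  i=8: 1.6210·1.5000 − 2.5647·-1.4610 = +6.1785 (running +52.6384)
Area = |Σ|/2 = |52.6384|/2 = 26.3192

Area at t=0.909: 26.3192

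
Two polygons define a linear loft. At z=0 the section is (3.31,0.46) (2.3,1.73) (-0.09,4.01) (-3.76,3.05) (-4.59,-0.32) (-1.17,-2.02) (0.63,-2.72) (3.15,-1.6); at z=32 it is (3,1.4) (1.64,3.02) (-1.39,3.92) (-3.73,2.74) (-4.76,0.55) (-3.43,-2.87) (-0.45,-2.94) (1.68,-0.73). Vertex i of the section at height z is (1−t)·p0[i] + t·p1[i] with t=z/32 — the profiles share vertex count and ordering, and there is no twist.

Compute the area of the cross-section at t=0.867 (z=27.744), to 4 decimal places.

Area at t=0.867: 36.4684

Cross-section at t=0.867: each vertex is (1-t)·p0[i] + t·p1[i].
  v1: (1-0.867)·(3.31,0.46) + 0.867·(3,1.4) = (3.0412,1.2750)
  v2: (1-0.867)·(2.3,1.73) + 0.867·(1.64,3.02) = (1.7278,2.8484)
  v3: (1-0.867)·(-0.09,4.01) + 0.867·(-1.39,3.92) = (-1.2171,3.9320)
  v4: (1-0.867)·(-3.76,3.05) + 0.867·(-3.73,2.74) = (-3.7340,2.7812)
  v5: (1-0.867)·(-4.59,-0.32) + 0.867·(-4.76,0.55) = (-4.7374,0.4343)
  v6: (1-0.867)·(-1.17,-2.02) + 0.867·(-3.43,-2.87) = (-3.1294,-2.7570)
  v7: (1-0.867)·(0.63,-2.72) + 0.867·(-0.45,-2.94) = (-0.3064,-2.9107)
  v8: (1-0.867)·(3.15,-1.6) + 0.867·(1.68,-0.73) = (1.8755,-0.8457)
Shoelace sum Σ(x_i·y_{i+1} − x_{i+1}·y_i):
  i=1: 3.0412·2.8484 − 1.7278·1.2750 = +6.4598 (running +6.4598)
  i=2: 1.7278·3.9320 − -1.2171·2.8484 = +10.2604 (running +16.7202)
  i=3: -1.2171·2.7812 − -3.7340·3.9320 = +11.2969 (running +28.0172)
  i=4: -3.7340·0.4343 − -4.7374·2.7812 = +11.5541 (running +39.5713)
  i=5: -4.7374·-2.7570 − -3.1294·0.4343 = +14.4198 (running +53.9911)
  i=6: -3.1294·-2.9107 − -0.3064·-2.7570 = +8.2643 (running +62.2554)
  i=7: -0.3064·-0.8457 − 1.8755·-2.9107 = +5.7182 (running +67.9736)
  i=8: 1.8755·1.2750 − 3.0412·-0.8457 = +4.9632 (running +72.9369)
Area = |Σ|/2 = |72.9369|/2 = 36.4684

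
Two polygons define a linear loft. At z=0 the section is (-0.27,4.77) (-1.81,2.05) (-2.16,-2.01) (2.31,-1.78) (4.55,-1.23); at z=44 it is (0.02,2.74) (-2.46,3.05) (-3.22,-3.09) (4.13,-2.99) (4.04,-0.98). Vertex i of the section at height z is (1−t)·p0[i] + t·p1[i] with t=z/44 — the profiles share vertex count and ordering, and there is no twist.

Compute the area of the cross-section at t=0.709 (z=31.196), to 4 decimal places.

Cross-section at t=0.709: each vertex is (1-t)·p0[i] + t·p1[i].
  v1: (1-0.709)·(-0.27,4.77) + 0.709·(0.02,2.74) = (-0.0644,3.3307)
  v2: (1-0.709)·(-1.81,2.05) + 0.709·(-2.46,3.05) = (-2.2708,2.7590)
  v3: (1-0.709)·(-2.16,-2.01) + 0.709·(-3.22,-3.09) = (-2.9115,-2.7757)
  v4: (1-0.709)·(2.31,-1.78) + 0.709·(4.13,-2.99) = (3.6004,-2.6379)
  v5: (1-0.709)·(4.55,-1.23) + 0.709·(4.04,-0.98) = (4.1884,-1.0528)
Shoelace sum Σ(x_i·y_{i+1} − x_{i+1}·y_i):
  i=1: -0.0644·2.7590 − -2.2708·3.3307 = +7.3859 (running +7.3859)
  i=2: -2.2708·-2.7757 − -2.9115·2.7590 = +14.3362 (running +21.7221)
  i=3: -2.9115·-2.6379 − 3.6004·-2.7757 = +17.6740 (running +39.3961)
  i=4: 3.6004·-1.0528 − 4.1884·-2.6379 = +7.2583 (running +46.6544)
  i=5: 4.1884·3.3307 − -0.0644·-1.0528 = +13.8827 (running +60.5370)
Area = |Σ|/2 = |60.5370|/2 = 30.2685

Area at t=0.709: 30.2685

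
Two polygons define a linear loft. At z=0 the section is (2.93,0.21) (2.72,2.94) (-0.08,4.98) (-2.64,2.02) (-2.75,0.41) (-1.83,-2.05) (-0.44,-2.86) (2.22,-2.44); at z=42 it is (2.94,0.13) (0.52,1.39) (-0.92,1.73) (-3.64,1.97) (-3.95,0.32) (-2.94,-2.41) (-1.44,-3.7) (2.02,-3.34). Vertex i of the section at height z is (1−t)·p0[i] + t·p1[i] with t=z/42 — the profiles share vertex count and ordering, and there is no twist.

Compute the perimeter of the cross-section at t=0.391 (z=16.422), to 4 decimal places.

Cross-section at t=0.391: each vertex is (1-t)·p0[i] + t·p1[i].
  v1: (1-0.391)·(2.93,0.21) + 0.391·(2.94,0.13) = (2.9339,0.1787)
  v2: (1-0.391)·(2.72,2.94) + 0.391·(0.52,1.39) = (1.8598,2.3339)
  v3: (1-0.391)·(-0.08,4.98) + 0.391·(-0.92,1.73) = (-0.4084,3.7092)
  v4: (1-0.391)·(-2.64,2.02) + 0.391·(-3.64,1.97) = (-3.0310,2.0004)
  v5: (1-0.391)·(-2.75,0.41) + 0.391·(-3.95,0.32) = (-3.2192,0.3748)
  v6: (1-0.391)·(-1.83,-2.05) + 0.391·(-2.94,-2.41) = (-2.2640,-2.1908)
  v7: (1-0.391)·(-0.44,-2.86) + 0.391·(-1.44,-3.7) = (-0.8310,-3.1884)
  v8: (1-0.391)·(2.22,-2.44) + 0.391·(2.02,-3.34) = (2.1418,-2.7919)
Perimeter = Σ |v_{i+1} − v_i|:
  edge 1→2: √(-1.0741² + 2.1552²) = 2.4081 (running 2.4081)
  edge 2→3: √(-2.2682² + 1.3753²) = 2.6526 (running 5.0607)
  edge 3→4: √(-2.6226² + -1.7088²) = 3.1301 (running 8.1908)
  edge 4→5: √(-0.1882² + -1.6256²) = 1.6365 (running 9.8273)
  edge 5→6: √(0.9552² + -2.5656²) = 2.7376 (running 12.5649)
  edge 6→7: √(1.4330² + -0.9977²) = 1.7461 (running 14.3110)
  edge 7→8: √(2.9728² + 0.3965²) = 2.9991 (running 17.3102)
  edge 8→1: √(0.7921² + 2.9706²) = 3.0744 (running 20.3846)
Perimeter = 20.3846

Perimeter at t=0.391: 20.3846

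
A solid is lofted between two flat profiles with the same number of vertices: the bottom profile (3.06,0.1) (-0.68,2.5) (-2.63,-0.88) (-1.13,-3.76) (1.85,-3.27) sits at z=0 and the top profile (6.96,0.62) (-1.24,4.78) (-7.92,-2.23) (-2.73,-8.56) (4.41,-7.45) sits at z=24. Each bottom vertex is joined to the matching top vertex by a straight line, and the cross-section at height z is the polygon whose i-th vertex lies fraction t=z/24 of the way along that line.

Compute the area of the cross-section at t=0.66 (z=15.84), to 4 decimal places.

Cross-section at t=0.66: each vertex is (1-t)·p0[i] + t·p1[i].
  v1: (1-0.66)·(3.06,0.1) + 0.66·(6.96,0.62) = (5.6340,0.4432)
  v2: (1-0.66)·(-0.68,2.5) + 0.66·(-1.24,4.78) = (-1.0496,4.0048)
  v3: (1-0.66)·(-2.63,-0.88) + 0.66·(-7.92,-2.23) = (-6.1214,-1.7710)
  v4: (1-0.66)·(-1.13,-3.76) + 0.66·(-2.73,-8.56) = (-2.1860,-6.9280)
  v5: (1-0.66)·(1.85,-3.27) + 0.66·(4.41,-7.45) = (3.5396,-6.0288)
Shoelace sum Σ(x_i·y_{i+1} − x_{i+1}·y_i):
  i=1: 5.6340·4.0048 − -1.0496·0.4432 = +23.0282 (running +23.0282)
  i=2: -1.0496·-1.7710 − -6.1214·4.0048 = +26.3738 (running +49.4021)
  i=3: -6.1214·-6.9280 − -2.1860·-1.7710 = +38.5377 (running +87.9397)
  i=4: -2.1860·-6.0288 − 3.5396·-6.9280 = +37.7013 (running +125.6410)
  i=5: 3.5396·0.4432 − 5.6340·-6.0288 = +35.5350 (running +161.1760)
Area = |Σ|/2 = |161.1760|/2 = 80.5880

Area at t=0.66: 80.5880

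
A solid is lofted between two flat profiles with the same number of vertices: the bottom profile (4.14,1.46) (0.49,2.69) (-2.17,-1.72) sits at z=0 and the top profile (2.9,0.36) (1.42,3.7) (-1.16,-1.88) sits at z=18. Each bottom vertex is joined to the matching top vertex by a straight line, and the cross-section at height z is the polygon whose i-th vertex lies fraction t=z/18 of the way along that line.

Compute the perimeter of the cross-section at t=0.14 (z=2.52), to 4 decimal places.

Cross-section at t=0.14: each vertex is (1-t)·p0[i] + t·p1[i].
  v1: (1-0.14)·(4.14,1.46) + 0.14·(2.9,0.36) = (3.9664,1.3060)
  v2: (1-0.14)·(0.49,2.69) + 0.14·(1.42,3.7) = (0.6202,2.8314)
  v3: (1-0.14)·(-2.17,-1.72) + 0.14·(-1.16,-1.88) = (-2.0286,-1.7424)
Perimeter = Σ |v_{i+1} − v_i|:
  edge 1→2: √(-3.3462² + 1.5254²) = 3.6775 (running 3.6775)
  edge 2→3: √(-2.6488² + -4.5738²) = 5.2854 (running 8.9629)
  edge 3→1: √(5.9950² + 3.0484²) = 6.7255 (running 15.6884)
Perimeter = 15.6884

Perimeter at t=0.14: 15.6884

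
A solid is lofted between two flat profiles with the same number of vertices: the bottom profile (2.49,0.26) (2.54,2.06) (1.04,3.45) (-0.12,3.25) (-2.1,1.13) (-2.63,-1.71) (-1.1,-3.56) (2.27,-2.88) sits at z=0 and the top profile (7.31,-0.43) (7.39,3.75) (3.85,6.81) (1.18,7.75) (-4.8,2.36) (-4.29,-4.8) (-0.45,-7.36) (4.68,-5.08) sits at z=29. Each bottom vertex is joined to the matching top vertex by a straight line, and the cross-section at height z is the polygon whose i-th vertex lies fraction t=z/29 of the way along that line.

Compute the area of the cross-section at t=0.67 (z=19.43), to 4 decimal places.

Area at t=0.67: 88.1250

Cross-section at t=0.67: each vertex is (1-t)·p0[i] + t·p1[i].
  v1: (1-0.67)·(2.49,0.26) + 0.67·(7.31,-0.43) = (5.7194,-0.2023)
  v2: (1-0.67)·(2.54,2.06) + 0.67·(7.39,3.75) = (5.7895,3.1923)
  v3: (1-0.67)·(1.04,3.45) + 0.67·(3.85,6.81) = (2.9227,5.7012)
  v4: (1-0.67)·(-0.12,3.25) + 0.67·(1.18,7.75) = (0.7510,6.2650)
  v5: (1-0.67)·(-2.1,1.13) + 0.67·(-4.8,2.36) = (-3.9090,1.9541)
  v6: (1-0.67)·(-2.63,-1.71) + 0.67·(-4.29,-4.8) = (-3.7422,-3.7803)
  v7: (1-0.67)·(-1.1,-3.56) + 0.67·(-0.45,-7.36) = (-0.6645,-6.1060)
  v8: (1-0.67)·(2.27,-2.88) + 0.67·(4.68,-5.08) = (3.8847,-4.3540)
Shoelace sum Σ(x_i·y_{i+1} − x_{i+1}·y_i):
  i=1: 5.7194·3.1923 − 5.7895·-0.2023 = +19.4293 (running +19.4293)
  i=2: 5.7895·5.7012 − 2.9227·3.1923 = +23.6770 (running +43.1062)
  i=3: 2.9227·6.2650 − 0.7510·5.7012 = +14.0291 (running +57.1353)
  i=4: 0.7510·1.9541 − -3.9090·6.2650 = +25.9574 (running +83.0927)
  i=5: -3.9090·-3.7803 − -3.7422·1.9541 = +22.0898 (running +105.1826)
  i=6: -3.7422·-6.1060 − -0.6645·-3.7803 = +20.3379 (running +125.5204)
  i=7: -0.6645·-4.3540 − 3.8847·-6.1060 = +26.6132 (running +152.1336)
  i=8: 3.8847·-0.2023 − 5.7194·-4.3540 = +24.1164 (running +176.2500)
Area = |Σ|/2 = |176.2500|/2 = 88.1250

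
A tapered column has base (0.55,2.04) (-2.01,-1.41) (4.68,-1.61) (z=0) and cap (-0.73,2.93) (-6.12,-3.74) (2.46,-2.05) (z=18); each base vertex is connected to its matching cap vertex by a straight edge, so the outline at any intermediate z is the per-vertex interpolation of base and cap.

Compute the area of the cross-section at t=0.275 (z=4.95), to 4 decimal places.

Area at t=0.275: 15.0952

Cross-section at t=0.275: each vertex is (1-t)·p0[i] + t·p1[i].
  v1: (1-0.275)·(0.55,2.04) + 0.275·(-0.73,2.93) = (0.1980,2.2847)
  v2: (1-0.275)·(-2.01,-1.41) + 0.275·(-6.12,-3.74) = (-3.1402,-2.0507)
  v3: (1-0.275)·(4.68,-1.61) + 0.275·(2.46,-2.05) = (4.0695,-1.7310)
Shoelace sum Σ(x_i·y_{i+1} − x_{i+1}·y_i):
  i=1: 0.1980·-2.0507 − -3.1402·2.2847 = +6.7686 (running +6.7686)
  i=2: -3.1402·-1.7310 − 4.0695·-2.0507 = +13.7813 (running +20.5499)
  i=3: 4.0695·2.2847 − 0.1980·-1.7310 = +9.6405 (running +30.1905)
Area = |Σ|/2 = |30.1905|/2 = 15.0952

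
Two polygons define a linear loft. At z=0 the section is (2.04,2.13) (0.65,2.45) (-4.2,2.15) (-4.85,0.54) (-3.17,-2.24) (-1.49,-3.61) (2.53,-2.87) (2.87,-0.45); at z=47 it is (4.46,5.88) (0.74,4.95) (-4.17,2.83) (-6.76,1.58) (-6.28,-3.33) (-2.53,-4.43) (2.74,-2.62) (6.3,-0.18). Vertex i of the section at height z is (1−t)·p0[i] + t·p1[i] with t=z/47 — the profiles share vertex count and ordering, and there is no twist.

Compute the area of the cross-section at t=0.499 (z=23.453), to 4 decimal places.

Area at t=0.499: 59.0969

Cross-section at t=0.499: each vertex is (1-t)·p0[i] + t·p1[i].
  v1: (1-0.499)·(2.04,2.13) + 0.499·(4.46,5.88) = (3.2476,4.0012)
  v2: (1-0.499)·(0.65,2.45) + 0.499·(0.74,4.95) = (0.6949,3.6975)
  v3: (1-0.499)·(-4.2,2.15) + 0.499·(-4.17,2.83) = (-4.1850,2.4893)
  v4: (1-0.499)·(-4.85,0.54) + 0.499·(-6.76,1.58) = (-5.8031,1.0590)
  v5: (1-0.499)·(-3.17,-2.24) + 0.499·(-6.28,-3.33) = (-4.7219,-2.7839)
  v6: (1-0.499)·(-1.49,-3.61) + 0.499·(-2.53,-4.43) = (-2.0090,-4.0192)
  v7: (1-0.499)·(2.53,-2.87) + 0.499·(2.74,-2.62) = (2.6348,-2.7452)
  v8: (1-0.499)·(2.87,-0.45) + 0.499·(6.3,-0.18) = (4.5816,-0.3153)
Shoelace sum Σ(x_i·y_{i+1} − x_{i+1}·y_i):
  i=1: 3.2476·3.6975 − 0.6949·4.0012 = +9.2274 (running +9.2274)
  i=2: 0.6949·2.4893 − -4.1850·3.6975 = +17.2040 (running +26.4314)
  i=3: -4.1850·1.0590 − -5.8031·2.4893 = +10.0140 (running +36.4454)
  i=4: -5.8031·-2.7839 − -4.7219·1.0590 = +21.1556 (running +57.6010)
  i=5: -4.7219·-4.0192 − -2.0090·-2.7839 = +13.3854 (running +70.9863)
  i=6: -2.0090·-2.7452 − 2.6348·-4.0192 = +16.1048 (running +87.0911)
  i=7: 2.6348·-0.3153 − 4.5816·-2.7452 = +11.7469 (running +98.8380)
  i=8: 4.5816·4.0012 − 3.2476·-0.3153 = +19.3559 (running +118.1939)
Area = |Σ|/2 = |118.1939|/2 = 59.0969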